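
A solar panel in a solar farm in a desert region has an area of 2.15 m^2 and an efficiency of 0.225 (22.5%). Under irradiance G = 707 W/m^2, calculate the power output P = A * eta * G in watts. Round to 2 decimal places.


Use the solar power formula P = A * eta * G.
Given: A = 2.15 m^2, eta = 0.225, G = 707 W/m^2
P = 2.15 * 0.225 * 707
P = 342.01 W

342.01


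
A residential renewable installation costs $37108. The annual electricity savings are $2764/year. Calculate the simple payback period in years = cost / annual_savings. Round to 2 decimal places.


Simple payback period = initial cost / annual savings
Payback = 37108 / 2764
Payback = 13.43 years

13.43


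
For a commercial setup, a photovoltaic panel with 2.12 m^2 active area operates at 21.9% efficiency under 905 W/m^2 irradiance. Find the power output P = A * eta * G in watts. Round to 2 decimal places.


Use the solar power formula P = A * eta * G.
Given: A = 2.12 m^2, eta = 0.219, G = 905 W/m^2
P = 2.12 * 0.219 * 905
P = 420.17 W

420.17


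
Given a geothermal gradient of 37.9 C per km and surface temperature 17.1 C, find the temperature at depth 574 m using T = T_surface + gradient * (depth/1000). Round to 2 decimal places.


Convert depth to km: 574 / 1000 = 0.574 km
Temperature increase = gradient * depth_km = 37.9 * 0.574 = 21.75 C
Temperature at depth = T_surface + delta_T = 17.1 + 21.75
T = 38.85 C

38.85


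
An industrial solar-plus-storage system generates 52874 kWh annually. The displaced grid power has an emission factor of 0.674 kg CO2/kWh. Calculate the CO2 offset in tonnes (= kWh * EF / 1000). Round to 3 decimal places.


CO2 offset in kg = generation * emission_factor
CO2 offset = 52874 * 0.674 = 35637.08 kg
Convert to tonnes:
  CO2 offset = 35637.08 / 1000 = 35.637 tonnes

35.637


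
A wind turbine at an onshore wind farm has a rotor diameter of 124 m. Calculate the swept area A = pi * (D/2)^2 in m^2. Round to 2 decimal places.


Compute the rotor radius:
  r = D / 2 = 124 / 2 = 62.0 m
Calculate swept area:
  A = pi * r^2 = pi * 62.0^2
  A = 12076.28 m^2

12076.28


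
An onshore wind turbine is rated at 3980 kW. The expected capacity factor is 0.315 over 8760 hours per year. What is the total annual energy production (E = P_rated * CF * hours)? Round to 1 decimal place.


Annual energy = rated_kW * capacity_factor * hours_per_year
Given: P_rated = 3980 kW, CF = 0.315, hours = 8760
E = 3980 * 0.315 * 8760
E = 10982412.0 kWh

10982412.0


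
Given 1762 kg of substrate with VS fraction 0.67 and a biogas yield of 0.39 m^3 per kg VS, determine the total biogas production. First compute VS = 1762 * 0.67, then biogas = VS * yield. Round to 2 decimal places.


Compute volatile solids:
  VS = mass * VS_fraction = 1762 * 0.67 = 1180.54 kg
Calculate biogas volume:
  Biogas = VS * specific_yield = 1180.54 * 0.39
  Biogas = 460.41 m^3

460.41


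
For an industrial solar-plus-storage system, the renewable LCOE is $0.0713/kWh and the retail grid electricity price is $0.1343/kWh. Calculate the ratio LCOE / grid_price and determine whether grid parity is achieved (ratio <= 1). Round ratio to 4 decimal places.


Compare LCOE to grid price:
  LCOE = $0.0713/kWh, Grid price = $0.1343/kWh
  Ratio = LCOE / grid_price = 0.0713 / 0.1343 = 0.5309
  Grid parity achieved (ratio <= 1)? yes

0.5309


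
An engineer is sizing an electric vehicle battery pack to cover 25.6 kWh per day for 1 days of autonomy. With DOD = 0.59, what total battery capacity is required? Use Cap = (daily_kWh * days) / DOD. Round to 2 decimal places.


Total energy needed = daily * days = 25.6 * 1 = 25.6 kWh
Account for depth of discharge:
  Cap = total_energy / DOD = 25.6 / 0.59
  Cap = 43.39 kWh

43.39


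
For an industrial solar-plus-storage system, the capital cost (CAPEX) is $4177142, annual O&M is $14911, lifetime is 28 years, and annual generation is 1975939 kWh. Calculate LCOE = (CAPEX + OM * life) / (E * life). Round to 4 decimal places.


Total cost = CAPEX + OM * lifetime = 4177142 + 14911 * 28 = 4177142 + 417508 = 4594650
Total generation = annual * lifetime = 1975939 * 28 = 55326292 kWh
LCOE = 4594650 / 55326292
LCOE = 0.0830 $/kWh

0.0830


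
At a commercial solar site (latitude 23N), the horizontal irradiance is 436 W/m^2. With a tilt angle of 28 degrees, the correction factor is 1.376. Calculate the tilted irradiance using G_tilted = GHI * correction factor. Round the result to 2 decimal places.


Identify the given values:
  GHI = 436 W/m^2, tilt correction factor = 1.376
Apply the formula G_tilted = GHI * factor:
  G_tilted = 436 * 1.376
  G_tilted = 599.94 W/m^2

599.94


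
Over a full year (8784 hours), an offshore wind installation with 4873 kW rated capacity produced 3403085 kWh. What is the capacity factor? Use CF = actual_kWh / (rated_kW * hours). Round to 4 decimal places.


Capacity factor = actual output / maximum possible output
Maximum possible = rated * hours = 4873 * 8784 = 42804432 kWh
CF = 3403085 / 42804432
CF = 0.0795

0.0795


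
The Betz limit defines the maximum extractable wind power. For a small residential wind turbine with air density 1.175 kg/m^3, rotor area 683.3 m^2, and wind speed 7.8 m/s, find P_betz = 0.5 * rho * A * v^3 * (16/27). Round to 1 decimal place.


The Betz coefficient Cp_max = 16/27 = 0.5926
v^3 = 7.8^3 = 474.552
P_betz = 0.5 * rho * A * v^3 * Cp_max
P_betz = 0.5 * 1.175 * 683.3 * 474.552 * 0.5926
P_betz = 112891.0 W

112891.0


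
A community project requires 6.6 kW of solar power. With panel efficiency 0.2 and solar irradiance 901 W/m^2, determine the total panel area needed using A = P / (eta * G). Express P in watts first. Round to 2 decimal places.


Convert target power to watts: P = 6.6 * 1000 = 6600.0 W
Compute denominator: eta * G = 0.2 * 901 = 180.2
Required area A = P / (eta * G) = 6600.0 / 180.2
A = 36.63 m^2

36.63


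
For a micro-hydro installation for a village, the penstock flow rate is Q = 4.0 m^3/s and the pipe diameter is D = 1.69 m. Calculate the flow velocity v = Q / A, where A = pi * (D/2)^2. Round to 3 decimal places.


Compute pipe cross-sectional area:
  A = pi * (D/2)^2 = pi * (1.69/2)^2 = 2.2432 m^2
Calculate velocity:
  v = Q / A = 4.0 / 2.2432
  v = 1.783 m/s

1.783


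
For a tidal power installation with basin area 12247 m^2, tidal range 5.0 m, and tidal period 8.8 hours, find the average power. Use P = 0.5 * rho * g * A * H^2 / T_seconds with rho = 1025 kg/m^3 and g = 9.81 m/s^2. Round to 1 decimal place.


Convert period to seconds: T = 8.8 * 3600 = 31680.0 s
H^2 = 5.0^2 = 25.0
P = 0.5 * rho * g * A * H^2 / T
P = 0.5 * 1025 * 9.81 * 12247 * 25.0 / 31680.0
P = 48590.1 W

48590.1


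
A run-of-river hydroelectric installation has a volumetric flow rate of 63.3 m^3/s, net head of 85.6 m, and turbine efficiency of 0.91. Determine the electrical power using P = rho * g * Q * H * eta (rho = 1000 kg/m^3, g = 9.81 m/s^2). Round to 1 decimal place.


Apply the hydropower formula P = rho * g * Q * H * eta
rho * g = 1000 * 9.81 = 9810.0
P = 9810.0 * 63.3 * 85.6 * 0.91
P = 48371312.8 W

48371312.8


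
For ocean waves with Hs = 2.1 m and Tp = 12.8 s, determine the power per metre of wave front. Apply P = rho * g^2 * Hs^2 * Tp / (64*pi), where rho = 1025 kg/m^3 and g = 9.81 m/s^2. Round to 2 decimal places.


Apply wave power formula:
  g^2 = 9.81^2 = 96.2361
  Hs^2 = 2.1^2 = 4.41
  Numerator = rho * g^2 * Hs^2 * Tp = 1025 * 96.2361 * 4.41 * 12.8 = 5568143.76
  Denominator = 64 * pi = 201.0619
  P = 5568143.76 / 201.0619 = 27693.68 W/m

27693.68


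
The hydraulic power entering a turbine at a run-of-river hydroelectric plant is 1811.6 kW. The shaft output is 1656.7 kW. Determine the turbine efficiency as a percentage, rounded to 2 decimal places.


Turbine efficiency = (output power / input power) * 100
eta = (1656.7 / 1811.6) * 100
eta = 91.45%

91.45


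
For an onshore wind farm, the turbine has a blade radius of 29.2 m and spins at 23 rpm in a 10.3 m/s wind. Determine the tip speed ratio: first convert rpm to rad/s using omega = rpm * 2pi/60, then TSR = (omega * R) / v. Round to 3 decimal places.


Convert rotational speed to rad/s:
  omega = 23 * 2 * pi / 60 = 2.4086 rad/s
Compute tip speed:
  v_tip = omega * R = 2.4086 * 29.2 = 70.33 m/s
Tip speed ratio:
  TSR = v_tip / v_wind = 70.33 / 10.3 = 6.828

6.828


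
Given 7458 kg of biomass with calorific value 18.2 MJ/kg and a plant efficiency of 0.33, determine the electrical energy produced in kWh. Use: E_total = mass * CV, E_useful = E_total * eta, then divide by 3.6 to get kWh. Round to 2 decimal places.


Total energy = mass * CV = 7458 * 18.2 = 135735.6 MJ
Useful energy = total * eta = 135735.6 * 0.33 = 44792.75 MJ
Convert to kWh: 44792.75 / 3.6
Useful energy = 12442.43 kWh

12442.43


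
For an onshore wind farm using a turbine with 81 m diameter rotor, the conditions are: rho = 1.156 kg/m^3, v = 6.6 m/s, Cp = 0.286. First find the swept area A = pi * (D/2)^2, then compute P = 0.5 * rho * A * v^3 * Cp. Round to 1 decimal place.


Step 1 -- Compute swept area:
  A = pi * (D/2)^2 = pi * (81/2)^2 = 5153.0 m^2
Step 2 -- Apply wind power equation:
  P = 0.5 * rho * A * v^3 * Cp
  v^3 = 6.6^3 = 287.496
  P = 0.5 * 1.156 * 5153.0 * 287.496 * 0.286
  P = 244898.2 W

244898.2


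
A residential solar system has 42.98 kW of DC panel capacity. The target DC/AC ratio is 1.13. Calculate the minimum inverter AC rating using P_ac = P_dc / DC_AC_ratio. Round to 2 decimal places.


The inverter AC capacity is determined by the DC/AC ratio.
Given: P_dc = 42.98 kW, DC/AC ratio = 1.13
P_ac = P_dc / ratio = 42.98 / 1.13
P_ac = 38.04 kW

38.04


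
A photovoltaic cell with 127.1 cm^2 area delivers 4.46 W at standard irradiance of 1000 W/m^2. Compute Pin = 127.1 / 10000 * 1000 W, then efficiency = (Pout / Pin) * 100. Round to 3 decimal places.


First compute the input power:
  Pin = area_cm2 / 10000 * G = 127.1 / 10000 * 1000 = 12.71 W
Then compute efficiency:
  Efficiency = (Pout / Pin) * 100 = (4.46 / 12.71) * 100
  Efficiency = 35.090%

35.090


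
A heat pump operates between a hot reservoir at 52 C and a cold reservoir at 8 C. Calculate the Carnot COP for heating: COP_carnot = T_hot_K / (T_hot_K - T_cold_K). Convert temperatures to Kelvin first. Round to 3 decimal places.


Convert to Kelvin:
  T_hot = 52 + 273.15 = 325.15 K
  T_cold = 8 + 273.15 = 281.15 K
Apply Carnot COP formula:
  COP = T_hot_K / (T_hot_K - T_cold_K) = 325.15 / 44.0
  COP = 7.390

7.390


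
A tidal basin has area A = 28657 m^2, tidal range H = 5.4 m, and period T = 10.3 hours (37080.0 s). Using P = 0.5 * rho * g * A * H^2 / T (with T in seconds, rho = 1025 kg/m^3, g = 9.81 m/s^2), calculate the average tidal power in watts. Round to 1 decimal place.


Convert period to seconds: T = 10.3 * 3600 = 37080.0 s
H^2 = 5.4^2 = 29.16
P = 0.5 * rho * g * A * H^2 / T
P = 0.5 * 1025 * 9.81 * 28657 * 29.16 / 37080.0
P = 113303.0 W

113303.0


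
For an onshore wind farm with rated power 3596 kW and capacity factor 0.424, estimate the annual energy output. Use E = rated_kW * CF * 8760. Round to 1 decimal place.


Annual energy = rated_kW * capacity_factor * hours_per_year
Given: P_rated = 3596 kW, CF = 0.424, hours = 8760
E = 3596 * 0.424 * 8760
E = 13356407.0 kWh

13356407.0


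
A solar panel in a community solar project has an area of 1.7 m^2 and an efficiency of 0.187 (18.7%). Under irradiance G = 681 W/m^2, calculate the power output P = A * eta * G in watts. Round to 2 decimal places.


Use the solar power formula P = A * eta * G.
Given: A = 1.7 m^2, eta = 0.187, G = 681 W/m^2
P = 1.7 * 0.187 * 681
P = 216.49 W

216.49


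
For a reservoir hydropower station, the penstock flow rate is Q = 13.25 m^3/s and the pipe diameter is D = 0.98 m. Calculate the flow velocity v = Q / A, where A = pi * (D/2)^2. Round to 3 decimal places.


Compute pipe cross-sectional area:
  A = pi * (D/2)^2 = pi * (0.98/2)^2 = 0.7543 m^2
Calculate velocity:
  v = Q / A = 13.25 / 0.7543
  v = 17.566 m/s

17.566


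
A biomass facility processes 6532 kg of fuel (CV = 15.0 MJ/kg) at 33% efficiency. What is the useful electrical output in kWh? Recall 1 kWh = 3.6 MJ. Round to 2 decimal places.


Total energy = mass * CV = 6532 * 15.0 = 97980.0 MJ
Useful energy = total * eta = 97980.0 * 0.33 = 32333.4 MJ
Convert to kWh: 32333.4 / 3.6
Useful energy = 8981.50 kWh

8981.50


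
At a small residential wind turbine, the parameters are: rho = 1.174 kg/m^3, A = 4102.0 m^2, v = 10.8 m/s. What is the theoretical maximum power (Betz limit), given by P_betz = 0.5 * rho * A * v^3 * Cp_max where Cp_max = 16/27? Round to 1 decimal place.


The Betz coefficient Cp_max = 16/27 = 0.5926
v^3 = 10.8^3 = 1259.712
P_betz = 0.5 * rho * A * v^3 * Cp_max
P_betz = 0.5 * 1.174 * 4102.0 * 1259.712 * 0.5926
P_betz = 1797468.3 W

1797468.3


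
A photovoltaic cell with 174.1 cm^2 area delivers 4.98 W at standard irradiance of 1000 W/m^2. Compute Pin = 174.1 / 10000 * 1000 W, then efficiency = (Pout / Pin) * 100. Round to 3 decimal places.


First compute the input power:
  Pin = area_cm2 / 10000 * G = 174.1 / 10000 * 1000 = 17.41 W
Then compute efficiency:
  Efficiency = (Pout / Pin) * 100 = (4.98 / 17.41) * 100
  Efficiency = 28.604%

28.604


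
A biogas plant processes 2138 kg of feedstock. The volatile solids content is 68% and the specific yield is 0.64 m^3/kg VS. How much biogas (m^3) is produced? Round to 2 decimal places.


Compute volatile solids:
  VS = mass * VS_fraction = 2138 * 0.68 = 1453.84 kg
Calculate biogas volume:
  Biogas = VS * specific_yield = 1453.84 * 0.64
  Biogas = 930.46 m^3

930.46


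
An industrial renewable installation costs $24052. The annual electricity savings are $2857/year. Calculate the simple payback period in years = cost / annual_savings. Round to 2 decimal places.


Simple payback period = initial cost / annual savings
Payback = 24052 / 2857
Payback = 8.42 years

8.42


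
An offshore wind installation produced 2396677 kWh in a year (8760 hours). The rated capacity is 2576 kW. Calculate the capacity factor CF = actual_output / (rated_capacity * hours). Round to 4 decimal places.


Capacity factor = actual output / maximum possible output
Maximum possible = rated * hours = 2576 * 8760 = 22565760 kWh
CF = 2396677 / 22565760
CF = 0.1062

0.1062


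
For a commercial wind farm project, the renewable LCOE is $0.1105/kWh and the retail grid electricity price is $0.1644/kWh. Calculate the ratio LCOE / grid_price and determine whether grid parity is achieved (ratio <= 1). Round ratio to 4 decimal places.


Compare LCOE to grid price:
  LCOE = $0.1105/kWh, Grid price = $0.1644/kWh
  Ratio = LCOE / grid_price = 0.1105 / 0.1644 = 0.6721
  Grid parity achieved (ratio <= 1)? yes

0.6721


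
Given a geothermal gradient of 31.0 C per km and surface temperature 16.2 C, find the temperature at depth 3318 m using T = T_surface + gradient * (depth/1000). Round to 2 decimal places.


Convert depth to km: 3318 / 1000 = 3.318 km
Temperature increase = gradient * depth_km = 31.0 * 3.318 = 102.86 C
Temperature at depth = T_surface + delta_T = 16.2 + 102.86
T = 119.06 C

119.06


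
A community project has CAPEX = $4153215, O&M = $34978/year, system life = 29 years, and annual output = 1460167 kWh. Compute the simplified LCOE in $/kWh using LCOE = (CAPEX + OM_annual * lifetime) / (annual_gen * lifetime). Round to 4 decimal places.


Total cost = CAPEX + OM * lifetime = 4153215 + 34978 * 29 = 4153215 + 1014362 = 5167577
Total generation = annual * lifetime = 1460167 * 29 = 42344843 kWh
LCOE = 5167577 / 42344843
LCOE = 0.1220 $/kWh

0.1220


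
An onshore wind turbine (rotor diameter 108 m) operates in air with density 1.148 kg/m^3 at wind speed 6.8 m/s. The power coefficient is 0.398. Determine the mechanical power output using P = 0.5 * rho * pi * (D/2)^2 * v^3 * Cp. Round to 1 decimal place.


Step 1 -- Compute swept area:
  A = pi * (D/2)^2 = pi * (108/2)^2 = 9160.88 m^2
Step 2 -- Apply wind power equation:
  P = 0.5 * rho * A * v^3 * Cp
  v^3 = 6.8^3 = 314.432
  P = 0.5 * 1.148 * 9160.88 * 314.432 * 0.398
  P = 658050.3 W

658050.3


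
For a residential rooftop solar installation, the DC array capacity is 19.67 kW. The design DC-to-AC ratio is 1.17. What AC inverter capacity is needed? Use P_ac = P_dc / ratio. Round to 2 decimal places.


The inverter AC capacity is determined by the DC/AC ratio.
Given: P_dc = 19.67 kW, DC/AC ratio = 1.17
P_ac = P_dc / ratio = 19.67 / 1.17
P_ac = 16.81 kW

16.81


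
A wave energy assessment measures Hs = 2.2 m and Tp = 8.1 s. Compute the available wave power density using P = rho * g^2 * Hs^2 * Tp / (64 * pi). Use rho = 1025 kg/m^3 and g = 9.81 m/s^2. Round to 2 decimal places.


Apply wave power formula:
  g^2 = 9.81^2 = 96.2361
  Hs^2 = 2.2^2 = 4.84
  Numerator = rho * g^2 * Hs^2 * Tp = 1025 * 96.2361 * 4.84 * 8.1 = 3867161.07
  Denominator = 64 * pi = 201.0619
  P = 3867161.07 / 201.0619 = 19233.68 W/m

19233.68


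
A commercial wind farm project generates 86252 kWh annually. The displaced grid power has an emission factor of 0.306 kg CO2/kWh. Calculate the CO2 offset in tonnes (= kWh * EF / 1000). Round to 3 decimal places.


CO2 offset in kg = generation * emission_factor
CO2 offset = 86252 * 0.306 = 26393.11 kg
Convert to tonnes:
  CO2 offset = 26393.11 / 1000 = 26.393 tonnes

26.393


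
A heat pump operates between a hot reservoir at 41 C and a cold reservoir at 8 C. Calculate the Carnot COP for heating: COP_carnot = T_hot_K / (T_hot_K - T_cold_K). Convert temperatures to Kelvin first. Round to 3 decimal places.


Convert to Kelvin:
  T_hot = 41 + 273.15 = 314.15 K
  T_cold = 8 + 273.15 = 281.15 K
Apply Carnot COP formula:
  COP = T_hot_K / (T_hot_K - T_cold_K) = 314.15 / 33.0
  COP = 9.520

9.520


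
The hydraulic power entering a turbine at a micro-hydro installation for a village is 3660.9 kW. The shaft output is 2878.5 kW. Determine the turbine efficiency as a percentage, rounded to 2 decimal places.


Turbine efficiency = (output power / input power) * 100
eta = (2878.5 / 3660.9) * 100
eta = 78.63%

78.63


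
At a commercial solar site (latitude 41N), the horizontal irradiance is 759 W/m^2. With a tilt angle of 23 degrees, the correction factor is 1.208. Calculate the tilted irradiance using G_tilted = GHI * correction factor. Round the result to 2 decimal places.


Identify the given values:
  GHI = 759 W/m^2, tilt correction factor = 1.208
Apply the formula G_tilted = GHI * factor:
  G_tilted = 759 * 1.208
  G_tilted = 916.87 W/m^2

916.87


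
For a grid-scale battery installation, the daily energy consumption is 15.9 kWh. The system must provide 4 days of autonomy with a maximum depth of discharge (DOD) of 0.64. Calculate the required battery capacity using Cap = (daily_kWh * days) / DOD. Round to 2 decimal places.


Total energy needed = daily * days = 15.9 * 4 = 63.6 kWh
Account for depth of discharge:
  Cap = total_energy / DOD = 63.6 / 0.64
  Cap = 99.38 kWh

99.38


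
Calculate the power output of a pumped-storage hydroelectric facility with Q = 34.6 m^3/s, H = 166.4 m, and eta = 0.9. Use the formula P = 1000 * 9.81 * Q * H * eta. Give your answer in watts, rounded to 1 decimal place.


Apply the hydropower formula P = rho * g * Q * H * eta
rho * g = 1000 * 9.81 = 9810.0
P = 9810.0 * 34.6 * 166.4 * 0.9
P = 50832437.8 W

50832437.8


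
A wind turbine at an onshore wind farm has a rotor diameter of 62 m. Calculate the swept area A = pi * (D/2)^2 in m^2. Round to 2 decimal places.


Compute the rotor radius:
  r = D / 2 = 62 / 2 = 31.0 m
Calculate swept area:
  A = pi * r^2 = pi * 31.0^2
  A = 3019.07 m^2

3019.07


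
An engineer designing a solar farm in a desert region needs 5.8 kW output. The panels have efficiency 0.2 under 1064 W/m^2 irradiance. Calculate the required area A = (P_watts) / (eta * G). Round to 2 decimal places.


Convert target power to watts: P = 5.8 * 1000 = 5800.0 W
Compute denominator: eta * G = 0.2 * 1064 = 212.8
Required area A = P / (eta * G) = 5800.0 / 212.8
A = 27.26 m^2

27.26


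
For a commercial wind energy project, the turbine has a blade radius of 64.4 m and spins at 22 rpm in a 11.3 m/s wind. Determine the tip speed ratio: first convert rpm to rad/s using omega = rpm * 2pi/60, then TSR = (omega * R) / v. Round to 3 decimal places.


Convert rotational speed to rad/s:
  omega = 22 * 2 * pi / 60 = 2.3038 rad/s
Compute tip speed:
  v_tip = omega * R = 2.3038 * 64.4 = 148.367 m/s
Tip speed ratio:
  TSR = v_tip / v_wind = 148.367 / 11.3 = 13.130

13.130


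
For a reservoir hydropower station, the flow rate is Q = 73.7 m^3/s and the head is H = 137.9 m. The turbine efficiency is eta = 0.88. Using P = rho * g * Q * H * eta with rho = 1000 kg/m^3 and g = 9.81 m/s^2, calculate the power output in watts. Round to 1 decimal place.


Apply the hydropower formula P = rho * g * Q * H * eta
rho * g = 1000 * 9.81 = 9810.0
P = 9810.0 * 73.7 * 137.9 * 0.88
P = 87737131.9 W

87737131.9


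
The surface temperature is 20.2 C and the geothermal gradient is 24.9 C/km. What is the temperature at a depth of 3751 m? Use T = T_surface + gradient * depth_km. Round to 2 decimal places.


Convert depth to km: 3751 / 1000 = 3.751 km
Temperature increase = gradient * depth_km = 24.9 * 3.751 = 93.4 C
Temperature at depth = T_surface + delta_T = 20.2 + 93.4
T = 113.60 C

113.60


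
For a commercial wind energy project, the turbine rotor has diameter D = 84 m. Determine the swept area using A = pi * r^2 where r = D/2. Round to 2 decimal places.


Compute the rotor radius:
  r = D / 2 = 84 / 2 = 42.0 m
Calculate swept area:
  A = pi * r^2 = pi * 42.0^2
  A = 5541.77 m^2

5541.77


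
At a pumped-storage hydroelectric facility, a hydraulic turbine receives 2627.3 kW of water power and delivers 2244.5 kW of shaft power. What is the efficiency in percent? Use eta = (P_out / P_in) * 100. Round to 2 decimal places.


Turbine efficiency = (output power / input power) * 100
eta = (2244.5 / 2627.3) * 100
eta = 85.43%

85.43


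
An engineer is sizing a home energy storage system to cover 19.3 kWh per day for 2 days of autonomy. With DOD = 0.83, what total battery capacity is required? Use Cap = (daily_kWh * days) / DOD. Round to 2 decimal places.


Total energy needed = daily * days = 19.3 * 2 = 38.6 kWh
Account for depth of discharge:
  Cap = total_energy / DOD = 38.6 / 0.83
  Cap = 46.51 kWh

46.51


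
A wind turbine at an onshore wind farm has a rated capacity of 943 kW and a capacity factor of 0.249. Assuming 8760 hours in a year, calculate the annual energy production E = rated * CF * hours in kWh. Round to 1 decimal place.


Annual energy = rated_kW * capacity_factor * hours_per_year
Given: P_rated = 943 kW, CF = 0.249, hours = 8760
E = 943 * 0.249 * 8760
E = 2056909.3 kWh

2056909.3


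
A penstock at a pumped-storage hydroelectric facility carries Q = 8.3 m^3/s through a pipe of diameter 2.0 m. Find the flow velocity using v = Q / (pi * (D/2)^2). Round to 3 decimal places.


Compute pipe cross-sectional area:
  A = pi * (D/2)^2 = pi * (2.0/2)^2 = 3.1416 m^2
Calculate velocity:
  v = Q / A = 8.3 / 3.1416
  v = 2.642 m/s

2.642


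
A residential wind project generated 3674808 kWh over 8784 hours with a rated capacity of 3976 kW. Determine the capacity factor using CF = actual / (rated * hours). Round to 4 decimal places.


Capacity factor = actual output / maximum possible output
Maximum possible = rated * hours = 3976 * 8784 = 34925184 kWh
CF = 3674808 / 34925184
CF = 0.1052

0.1052


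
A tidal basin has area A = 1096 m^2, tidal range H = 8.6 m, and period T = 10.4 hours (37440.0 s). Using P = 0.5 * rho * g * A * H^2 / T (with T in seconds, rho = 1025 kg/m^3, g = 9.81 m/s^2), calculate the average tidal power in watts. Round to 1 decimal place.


Convert period to seconds: T = 10.4 * 3600 = 37440.0 s
H^2 = 8.6^2 = 73.96
P = 0.5 * rho * g * A * H^2 / T
P = 0.5 * 1025 * 9.81 * 1096 * 73.96 / 37440.0
P = 10885.2 W

10885.2


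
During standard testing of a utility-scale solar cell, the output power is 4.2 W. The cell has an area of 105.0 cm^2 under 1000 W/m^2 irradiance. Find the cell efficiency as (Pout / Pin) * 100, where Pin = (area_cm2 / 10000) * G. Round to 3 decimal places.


First compute the input power:
  Pin = area_cm2 / 10000 * G = 105.0 / 10000 * 1000 = 10.5 W
Then compute efficiency:
  Efficiency = (Pout / Pin) * 100 = (4.2 / 10.5) * 100
  Efficiency = 40.000%

40.000


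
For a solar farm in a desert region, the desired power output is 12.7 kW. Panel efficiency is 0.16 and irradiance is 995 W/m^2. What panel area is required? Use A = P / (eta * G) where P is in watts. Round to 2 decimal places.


Convert target power to watts: P = 12.7 * 1000 = 12700.0 W
Compute denominator: eta * G = 0.16 * 995 = 159.2
Required area A = P / (eta * G) = 12700.0 / 159.2
A = 79.77 m^2

79.77


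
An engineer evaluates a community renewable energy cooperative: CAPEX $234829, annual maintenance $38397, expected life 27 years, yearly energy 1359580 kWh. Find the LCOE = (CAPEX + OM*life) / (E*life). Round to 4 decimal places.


Total cost = CAPEX + OM * lifetime = 234829 + 38397 * 27 = 234829 + 1036719 = 1271548
Total generation = annual * lifetime = 1359580 * 27 = 36708660 kWh
LCOE = 1271548 / 36708660
LCOE = 0.0346 $/kWh

0.0346


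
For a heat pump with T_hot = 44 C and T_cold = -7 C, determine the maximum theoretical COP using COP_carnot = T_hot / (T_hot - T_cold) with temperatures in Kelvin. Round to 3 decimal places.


Convert to Kelvin:
  T_hot = 44 + 273.15 = 317.15 K
  T_cold = -7 + 273.15 = 266.15 K
Apply Carnot COP formula:
  COP = T_hot_K / (T_hot_K - T_cold_K) = 317.15 / 51.0
  COP = 6.219

6.219


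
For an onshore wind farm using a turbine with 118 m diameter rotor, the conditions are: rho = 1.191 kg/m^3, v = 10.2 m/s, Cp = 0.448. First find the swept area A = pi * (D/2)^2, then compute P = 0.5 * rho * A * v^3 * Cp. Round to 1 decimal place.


Step 1 -- Compute swept area:
  A = pi * (D/2)^2 = pi * (118/2)^2 = 10935.88 m^2
Step 2 -- Apply wind power equation:
  P = 0.5 * rho * A * v^3 * Cp
  v^3 = 10.2^3 = 1061.208
  P = 0.5 * 1.191 * 10935.88 * 1061.208 * 0.448
  P = 3096094.4 W

3096094.4


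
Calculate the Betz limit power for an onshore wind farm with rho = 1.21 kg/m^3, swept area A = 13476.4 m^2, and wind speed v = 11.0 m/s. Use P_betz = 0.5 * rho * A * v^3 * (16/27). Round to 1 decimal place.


The Betz coefficient Cp_max = 16/27 = 0.5926
v^3 = 11.0^3 = 1331.0
P_betz = 0.5 * rho * A * v^3 * Cp_max
P_betz = 0.5 * 1.21 * 13476.4 * 1331.0 * 0.5926
P_betz = 6430778.4 W

6430778.4


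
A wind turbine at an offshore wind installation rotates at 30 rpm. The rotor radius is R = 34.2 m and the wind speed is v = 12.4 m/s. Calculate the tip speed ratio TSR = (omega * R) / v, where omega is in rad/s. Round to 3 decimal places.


Convert rotational speed to rad/s:
  omega = 30 * 2 * pi / 60 = 3.1416 rad/s
Compute tip speed:
  v_tip = omega * R = 3.1416 * 34.2 = 107.442 m/s
Tip speed ratio:
  TSR = v_tip / v_wind = 107.442 / 12.4 = 8.665

8.665


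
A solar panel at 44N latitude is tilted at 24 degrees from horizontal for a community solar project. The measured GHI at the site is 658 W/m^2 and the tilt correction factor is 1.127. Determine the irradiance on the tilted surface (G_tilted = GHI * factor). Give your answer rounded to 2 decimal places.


Identify the given values:
  GHI = 658 W/m^2, tilt correction factor = 1.127
Apply the formula G_tilted = GHI * factor:
  G_tilted = 658 * 1.127
  G_tilted = 741.57 W/m^2

741.57


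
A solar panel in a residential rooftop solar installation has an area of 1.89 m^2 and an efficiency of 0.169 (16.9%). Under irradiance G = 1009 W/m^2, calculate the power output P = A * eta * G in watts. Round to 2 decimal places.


Use the solar power formula P = A * eta * G.
Given: A = 1.89 m^2, eta = 0.169, G = 1009 W/m^2
P = 1.89 * 0.169 * 1009
P = 322.28 W

322.28


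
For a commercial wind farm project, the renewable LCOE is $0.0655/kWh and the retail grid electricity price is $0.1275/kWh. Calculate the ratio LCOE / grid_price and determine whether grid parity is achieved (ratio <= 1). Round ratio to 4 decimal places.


Compare LCOE to grid price:
  LCOE = $0.0655/kWh, Grid price = $0.1275/kWh
  Ratio = LCOE / grid_price = 0.0655 / 0.1275 = 0.5137
  Grid parity achieved (ratio <= 1)? yes

0.5137


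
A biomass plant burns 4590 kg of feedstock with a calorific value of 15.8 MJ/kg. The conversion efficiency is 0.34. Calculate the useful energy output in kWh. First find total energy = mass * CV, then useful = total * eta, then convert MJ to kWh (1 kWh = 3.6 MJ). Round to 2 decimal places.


Total energy = mass * CV = 4590 * 15.8 = 72522.0 MJ
Useful energy = total * eta = 72522.0 * 0.34 = 24657.48 MJ
Convert to kWh: 24657.48 / 3.6
Useful energy = 6849.30 kWh

6849.30


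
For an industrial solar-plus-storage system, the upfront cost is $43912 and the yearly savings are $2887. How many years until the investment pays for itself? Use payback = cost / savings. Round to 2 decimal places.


Simple payback period = initial cost / annual savings
Payback = 43912 / 2887
Payback = 15.21 years

15.21


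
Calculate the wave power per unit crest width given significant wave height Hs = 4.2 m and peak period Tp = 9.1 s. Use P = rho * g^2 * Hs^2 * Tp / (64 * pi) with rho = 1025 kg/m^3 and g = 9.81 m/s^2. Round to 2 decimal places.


Apply wave power formula:
  g^2 = 9.81^2 = 96.2361
  Hs^2 = 4.2^2 = 17.64
  Numerator = rho * g^2 * Hs^2 * Tp = 1025 * 96.2361 * 17.64 * 9.1 = 15834408.81
  Denominator = 64 * pi = 201.0619
  P = 15834408.81 / 201.0619 = 78753.89 W/m

78753.89


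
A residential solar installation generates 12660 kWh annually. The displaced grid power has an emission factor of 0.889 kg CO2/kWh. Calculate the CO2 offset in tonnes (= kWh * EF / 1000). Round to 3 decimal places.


CO2 offset in kg = generation * emission_factor
CO2 offset = 12660 * 0.889 = 11254.74 kg
Convert to tonnes:
  CO2 offset = 11254.74 / 1000 = 11.255 tonnes

11.255


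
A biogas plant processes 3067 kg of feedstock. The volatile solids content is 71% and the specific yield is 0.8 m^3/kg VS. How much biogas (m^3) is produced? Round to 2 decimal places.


Compute volatile solids:
  VS = mass * VS_fraction = 3067 * 0.71 = 2177.57 kg
Calculate biogas volume:
  Biogas = VS * specific_yield = 2177.57 * 0.8
  Biogas = 1742.06 m^3

1742.06


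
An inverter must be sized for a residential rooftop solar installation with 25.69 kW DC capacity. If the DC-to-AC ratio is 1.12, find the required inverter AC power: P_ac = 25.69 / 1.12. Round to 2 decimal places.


The inverter AC capacity is determined by the DC/AC ratio.
Given: P_dc = 25.69 kW, DC/AC ratio = 1.12
P_ac = P_dc / ratio = 25.69 / 1.12
P_ac = 22.94 kW

22.94


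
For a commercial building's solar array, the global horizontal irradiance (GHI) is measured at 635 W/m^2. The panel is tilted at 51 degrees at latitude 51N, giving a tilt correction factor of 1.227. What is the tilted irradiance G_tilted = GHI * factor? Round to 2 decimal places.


Identify the given values:
  GHI = 635 W/m^2, tilt correction factor = 1.227
Apply the formula G_tilted = GHI * factor:
  G_tilted = 635 * 1.227
  G_tilted = 779.15 W/m^2

779.15


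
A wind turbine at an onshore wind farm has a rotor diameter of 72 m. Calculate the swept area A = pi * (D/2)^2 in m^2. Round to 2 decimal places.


Compute the rotor radius:
  r = D / 2 = 72 / 2 = 36.0 m
Calculate swept area:
  A = pi * r^2 = pi * 36.0^2
  A = 4071.50 m^2

4071.50


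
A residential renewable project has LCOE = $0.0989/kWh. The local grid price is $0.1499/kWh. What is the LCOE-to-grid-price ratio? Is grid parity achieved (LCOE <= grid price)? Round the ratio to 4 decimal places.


Compare LCOE to grid price:
  LCOE = $0.0989/kWh, Grid price = $0.1499/kWh
  Ratio = LCOE / grid_price = 0.0989 / 0.1499 = 0.6598
  Grid parity achieved (ratio <= 1)? yes

0.6598


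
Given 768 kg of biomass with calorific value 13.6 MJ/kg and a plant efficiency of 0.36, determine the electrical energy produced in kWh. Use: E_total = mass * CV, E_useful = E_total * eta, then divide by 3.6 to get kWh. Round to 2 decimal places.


Total energy = mass * CV = 768 * 13.6 = 10444.8 MJ
Useful energy = total * eta = 10444.8 * 0.36 = 3760.13 MJ
Convert to kWh: 3760.13 / 3.6
Useful energy = 1044.48 kWh

1044.48


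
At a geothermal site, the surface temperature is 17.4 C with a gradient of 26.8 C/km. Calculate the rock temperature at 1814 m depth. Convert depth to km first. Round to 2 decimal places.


Convert depth to km: 1814 / 1000 = 1.814 km
Temperature increase = gradient * depth_km = 26.8 * 1.814 = 48.62 C
Temperature at depth = T_surface + delta_T = 17.4 + 48.62
T = 66.02 C

66.02


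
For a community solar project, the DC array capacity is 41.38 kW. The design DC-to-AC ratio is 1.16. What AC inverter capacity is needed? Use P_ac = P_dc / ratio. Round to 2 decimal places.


The inverter AC capacity is determined by the DC/AC ratio.
Given: P_dc = 41.38 kW, DC/AC ratio = 1.16
P_ac = P_dc / ratio = 41.38 / 1.16
P_ac = 35.67 kW

35.67


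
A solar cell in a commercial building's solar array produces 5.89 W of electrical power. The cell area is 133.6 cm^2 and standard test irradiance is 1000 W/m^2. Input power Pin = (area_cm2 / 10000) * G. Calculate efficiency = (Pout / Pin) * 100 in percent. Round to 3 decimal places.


First compute the input power:
  Pin = area_cm2 / 10000 * G = 133.6 / 10000 * 1000 = 13.36 W
Then compute efficiency:
  Efficiency = (Pout / Pin) * 100 = (5.89 / 13.36) * 100
  Efficiency = 44.087%

44.087


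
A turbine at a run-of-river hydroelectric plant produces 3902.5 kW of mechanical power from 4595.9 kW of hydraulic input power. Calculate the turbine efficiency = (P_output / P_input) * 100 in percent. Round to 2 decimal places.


Turbine efficiency = (output power / input power) * 100
eta = (3902.5 / 4595.9) * 100
eta = 84.91%

84.91


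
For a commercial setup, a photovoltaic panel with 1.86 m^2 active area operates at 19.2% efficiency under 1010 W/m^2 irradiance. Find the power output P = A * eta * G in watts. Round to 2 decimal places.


Use the solar power formula P = A * eta * G.
Given: A = 1.86 m^2, eta = 0.192, G = 1010 W/m^2
P = 1.86 * 0.192 * 1010
P = 360.69 W

360.69


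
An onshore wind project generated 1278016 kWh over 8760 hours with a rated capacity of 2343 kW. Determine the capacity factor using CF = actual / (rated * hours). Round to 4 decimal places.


Capacity factor = actual output / maximum possible output
Maximum possible = rated * hours = 2343 * 8760 = 20524680 kWh
CF = 1278016 / 20524680
CF = 0.0623

0.0623


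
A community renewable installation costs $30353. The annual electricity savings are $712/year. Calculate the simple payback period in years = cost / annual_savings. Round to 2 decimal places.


Simple payback period = initial cost / annual savings
Payback = 30353 / 712
Payback = 42.63 years

42.63


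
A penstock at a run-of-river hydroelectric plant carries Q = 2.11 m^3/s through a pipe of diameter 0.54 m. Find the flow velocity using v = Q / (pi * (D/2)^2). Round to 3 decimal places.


Compute pipe cross-sectional area:
  A = pi * (D/2)^2 = pi * (0.54/2)^2 = 0.229 m^2
Calculate velocity:
  v = Q / A = 2.11 / 0.229
  v = 9.213 m/s

9.213


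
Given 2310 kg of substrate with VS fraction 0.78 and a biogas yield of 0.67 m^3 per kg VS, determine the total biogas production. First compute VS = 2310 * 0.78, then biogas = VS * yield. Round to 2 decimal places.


Compute volatile solids:
  VS = mass * VS_fraction = 2310 * 0.78 = 1801.8 kg
Calculate biogas volume:
  Biogas = VS * specific_yield = 1801.8 * 0.67
  Biogas = 1207.21 m^3

1207.21


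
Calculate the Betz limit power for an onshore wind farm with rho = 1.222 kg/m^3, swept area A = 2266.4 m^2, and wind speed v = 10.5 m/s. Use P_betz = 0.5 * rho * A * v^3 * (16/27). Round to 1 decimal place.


The Betz coefficient Cp_max = 16/27 = 0.5926
v^3 = 10.5^3 = 1157.625
P_betz = 0.5 * rho * A * v^3 * Cp_max
P_betz = 0.5 * 1.222 * 2266.4 * 1157.625 * 0.5926
P_betz = 949952.5 W

949952.5


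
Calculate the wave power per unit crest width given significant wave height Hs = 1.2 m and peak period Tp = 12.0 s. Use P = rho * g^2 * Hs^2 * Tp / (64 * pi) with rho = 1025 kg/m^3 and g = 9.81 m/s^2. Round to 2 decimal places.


Apply wave power formula:
  g^2 = 9.81^2 = 96.2361
  Hs^2 = 1.2^2 = 1.44
  Numerator = rho * g^2 * Hs^2 * Tp = 1025 * 96.2361 * 1.44 * 12.0 = 1704533.8
  Denominator = 64 * pi = 201.0619
  P = 1704533.8 / 201.0619 = 8477.66 W/m

8477.66


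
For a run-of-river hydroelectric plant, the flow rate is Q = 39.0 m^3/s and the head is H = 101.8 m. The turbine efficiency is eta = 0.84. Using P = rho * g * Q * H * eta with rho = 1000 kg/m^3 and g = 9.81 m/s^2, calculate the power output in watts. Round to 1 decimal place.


Apply the hydropower formula P = rho * g * Q * H * eta
rho * g = 1000 * 9.81 = 9810.0
P = 9810.0 * 39.0 * 101.8 * 0.84
P = 32716036.1 W

32716036.1


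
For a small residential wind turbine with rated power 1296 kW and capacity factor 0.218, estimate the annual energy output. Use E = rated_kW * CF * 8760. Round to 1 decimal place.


Annual energy = rated_kW * capacity_factor * hours_per_year
Given: P_rated = 1296 kW, CF = 0.218, hours = 8760
E = 1296 * 0.218 * 8760
E = 2474945.3 kWh

2474945.3


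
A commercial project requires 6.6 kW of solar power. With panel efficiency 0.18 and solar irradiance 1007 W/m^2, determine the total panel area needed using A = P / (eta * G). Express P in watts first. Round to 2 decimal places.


Convert target power to watts: P = 6.6 * 1000 = 6600.0 W
Compute denominator: eta * G = 0.18 * 1007 = 181.26
Required area A = P / (eta * G) = 6600.0 / 181.26
A = 36.41 m^2

36.41


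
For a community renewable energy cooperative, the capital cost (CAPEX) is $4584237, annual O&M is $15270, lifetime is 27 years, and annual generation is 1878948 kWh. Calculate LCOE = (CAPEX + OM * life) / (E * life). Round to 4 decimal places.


Total cost = CAPEX + OM * lifetime = 4584237 + 15270 * 27 = 4584237 + 412290 = 4996527
Total generation = annual * lifetime = 1878948 * 27 = 50731596 kWh
LCOE = 4996527 / 50731596
LCOE = 0.0985 $/kWh

0.0985


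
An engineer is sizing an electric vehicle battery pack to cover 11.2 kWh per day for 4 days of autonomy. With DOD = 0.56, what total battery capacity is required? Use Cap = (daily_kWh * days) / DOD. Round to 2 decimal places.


Total energy needed = daily * days = 11.2 * 4 = 44.8 kWh
Account for depth of discharge:
  Cap = total_energy / DOD = 44.8 / 0.56
  Cap = 80.00 kWh

80.00


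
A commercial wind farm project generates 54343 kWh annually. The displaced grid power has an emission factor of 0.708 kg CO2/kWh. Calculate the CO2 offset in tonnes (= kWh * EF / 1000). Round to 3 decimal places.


CO2 offset in kg = generation * emission_factor
CO2 offset = 54343 * 0.708 = 38474.84 kg
Convert to tonnes:
  CO2 offset = 38474.84 / 1000 = 38.475 tonnes

38.475


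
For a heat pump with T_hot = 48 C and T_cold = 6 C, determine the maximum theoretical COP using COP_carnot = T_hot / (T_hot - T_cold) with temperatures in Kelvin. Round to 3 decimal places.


Convert to Kelvin:
  T_hot = 48 + 273.15 = 321.15 K
  T_cold = 6 + 273.15 = 279.15 K
Apply Carnot COP formula:
  COP = T_hot_K / (T_hot_K - T_cold_K) = 321.15 / 42.0
  COP = 7.646

7.646


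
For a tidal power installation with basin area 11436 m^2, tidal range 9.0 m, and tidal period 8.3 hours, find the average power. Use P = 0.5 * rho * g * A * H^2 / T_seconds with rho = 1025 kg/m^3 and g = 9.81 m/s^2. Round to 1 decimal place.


Convert period to seconds: T = 8.3 * 3600 = 29880.0 s
H^2 = 9.0^2 = 81.0
P = 0.5 * rho * g * A * H^2 / T
P = 0.5 * 1025 * 9.81 * 11436 * 81.0 / 29880.0
P = 155862.4 W

155862.4
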